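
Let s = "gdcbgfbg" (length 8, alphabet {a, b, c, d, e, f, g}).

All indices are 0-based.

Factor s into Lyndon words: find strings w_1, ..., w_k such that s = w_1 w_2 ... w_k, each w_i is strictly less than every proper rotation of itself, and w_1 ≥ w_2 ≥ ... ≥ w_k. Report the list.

["g", "d", "c", "bgf", "bg"]

emit factor 1: 'g' (i=0, period=1)
emit factor 2: 'd' (i=1, period=1)
emit factor 3: 'c' (i=2, period=1)
emit factor 4: 'bgf' (i=3, period=3)
emit factor 5: 'bg' (i=6, period=2)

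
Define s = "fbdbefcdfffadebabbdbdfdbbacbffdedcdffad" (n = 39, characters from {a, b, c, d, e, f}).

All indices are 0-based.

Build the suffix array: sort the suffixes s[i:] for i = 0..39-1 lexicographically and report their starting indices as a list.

sorted suffixes:
  #0 SA[0]=15  'abbdbdfdbbacbffdedcdffad'
  #1 SA[1]=25  'acbffdedcdffad'
  #2 SA[2]=37  'ad'
  #3 SA[3]=11  'adebabbdbdfdbbacbffdedcdffad'
  #4 SA[4]=14  'babbdbdfdbbacbffdedcdffad'
  #5 SA[5]=24  'bacbffdedcdffad'
  #6 SA[6]=23  'bbacbffdedcdffad'
  #7 SA[7]=16  'bbdbdfdbbacbffdedcdffad'
  #8 SA[8]=17  'bdbdfdbbacbffdedcdffad'
  #9 SA[9]=1  'bdbefcdfffadebabbdbdfdbbacbffdedcdffad'
  #10 SA[10]=19  'bdfdbbacbffdedcdffad'
  #11 SA[11]=3  'befcdfffadebabbdbdfdbbacbffdedcdffad'
  #12 SA[12]=27  'bffdedcdffad'
  #13 SA[13]=26  'cbffdedcdffad'
  #14 SA[14]=33  'cdffad'
  #15 SA[15]=6  'cdfffadebabbdbdfdbbacbffdedcdffad'
  #16 SA[16]=38  'd'
  #17 SA[17]=22  'dbbacbffdedcdffad'
  #18 SA[18]=18  'dbdfdbbacbffdedcdffad'
  #19 SA[19]=2  'dbefcdfffadebabbdbdfdbbacbffdedcdffad'
  #20 SA[20]=32  'dcdffad'
  #21 SA[21]=12  'debabbdbdfdbbacbffdedcdffad'
  #22 SA[22]=30  'dedcdffad'
  #23 SA[23]=20  'dfdbbacbffdedcdffad'
  #24 SA[24]=34  'dffad'
  #25 SA[25]=7  'dfffadebabbdbdfdbbacbffdedcdffad'
  #26 SA[26]=13  'ebabbdbdfdbbacbffdedcdffad'
  #27 SA[27]=31  'edcdffad'
  #28 SA[28]=4  'efcdfffadebabbdbdfdbbacbffdedcdffad'
  #29 SA[29]=36  'fad'
  #30 SA[30]=10  'fadebabbdbdfdbbacbffdedcdffad'
  #31 SA[31]=0  'fbdbefcdfffadebabbdbdfdbbacbffdedcdffad'
  #32 SA[32]=5  'fcdfffadebabbdbdfdbbacbffdedcdffad'
  #33 SA[33]=21  'fdbbacbffdedcdffad'
  #34 SA[34]=29  'fdedcdffad'
  #35 SA[35]=35  'ffad'
  #36 SA[36]=9  'ffadebabbdbdfdbbacbffdedcdffad'
  #37 SA[37]=28  'ffdedcdffad'
  #38 SA[38]=8  'fffadebabbdbdfdbbacbffdedcdffad'

[15, 25, 37, 11, 14, 24, 23, 16, 17, 1, 19, 3, 27, 26, 33, 6, 38, 22, 18, 2, 32, 12, 30, 20, 34, 7, 13, 31, 4, 36, 10, 0, 5, 21, 29, 35, 9, 28, 8]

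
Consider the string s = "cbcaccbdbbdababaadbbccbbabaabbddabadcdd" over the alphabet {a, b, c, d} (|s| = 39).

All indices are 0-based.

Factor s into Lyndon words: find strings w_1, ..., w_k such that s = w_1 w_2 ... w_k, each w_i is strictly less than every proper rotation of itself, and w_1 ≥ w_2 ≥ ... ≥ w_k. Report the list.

emit factor 1: 'c' (i=0, period=1)
emit factor 2: 'bc' (i=1, period=2)
emit factor 3: 'accbdbbd' (i=3, period=8)
emit factor 4: 'ab' (i=11, period=2)
emit factor 5: 'ab' (i=13, period=2)
emit factor 6: 'aadbbccbbab' (i=15, period=11)
emit factor 7: 'aabbddabadcdd' (i=26, period=13)

["c", "bc", "accbdbbd", "ab", "ab", "aadbbccbbab", "aabbddabadcdd"]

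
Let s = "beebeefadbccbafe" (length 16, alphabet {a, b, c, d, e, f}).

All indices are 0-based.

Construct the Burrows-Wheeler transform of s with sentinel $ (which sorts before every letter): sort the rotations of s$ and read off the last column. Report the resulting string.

rank  rotation           last
    0  $beebeefadbccbafe  e
    1  adbccbafe$beebeef  f
    2  afe$beebeefadbccb  b
    3  bafe$beebeefadbcc  c
    4  bccbafe$beebeefad  d
    5  beebeefadbccbafe$  $
    6  beefadbccbafe$bee  e
    7  cbafe$beebeefadbc  c
    8  ccbafe$beebeefadb  b
    9  dbccbafe$beebeefa  a
   10  e$beebeefadbccbaf  f
   11  ebeefadbccbafe$be  e
   12  eebeefadbccbafe$b  b
   13  eefadbccbafe$beeb  b
   14  efadbccbafe$beebe  e
   15  fadbccbafe$beebee  e
   16  fe$beebeefadbccba  a

efbcd$ecbafebbeea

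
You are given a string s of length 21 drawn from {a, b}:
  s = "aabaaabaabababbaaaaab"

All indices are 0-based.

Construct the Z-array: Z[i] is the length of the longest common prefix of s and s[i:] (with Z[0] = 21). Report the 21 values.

Z[0]=21
i=1: i≥r, start 0; Z[1]=1 scan→box=[1,2)
i=2: i≥r, start 0; Z[2]=0
i=3: i≥r, start 0; Z[3]=2 scan→box=[3,5)
i=4: min(r-i=1, Z[1]=1)=1; Z[4]=5 scan→box=[4,9)
i=5: min(r-i=4, Z[1]=1)=1; Z[5]=1
i=6: min(r-i=3, Z[2]=0)=0; Z[6]=0
i=7: min(r-i=2, Z[3]=2)=2; Z[7]=4 scan→box=[7,11)
i=8: min(r-i=3, Z[1]=1)=1; Z[8]=1
i=9: min(r-i=2, Z[2]=0)=0; Z[9]=0
i=10: min(r-i=1, Z[3]=2)=1; Z[10]=1
i=11: i≥r, start 0; Z[11]=0
i=12: i≥r, start 0; Z[12]=1 scan→box=[12,13)
i=13: i≥r, start 0; Z[13]=0
i=14: i≥r, start 0; Z[14]=0
i=15: i≥r, start 0; Z[15]=2 scan→box=[15,17)
i=16: min(r-i=1, Z[1]=1)=1; Z[16]=2 scan→box=[16,18)
i=17: min(r-i=1, Z[1]=1)=1; Z[17]=2 scan→box=[17,19)
i=18: min(r-i=1, Z[1]=1)=1; Z[18]=3 scan→box=[18,21)
i=19: min(r-i=2, Z[1]=1)=1; Z[19]=1
i=20: min(r-i=1, Z[2]=0)=0; Z[20]=0

[21, 1, 0, 2, 5, 1, 0, 4, 1, 0, 1, 0, 1, 0, 0, 2, 2, 2, 3, 1, 0]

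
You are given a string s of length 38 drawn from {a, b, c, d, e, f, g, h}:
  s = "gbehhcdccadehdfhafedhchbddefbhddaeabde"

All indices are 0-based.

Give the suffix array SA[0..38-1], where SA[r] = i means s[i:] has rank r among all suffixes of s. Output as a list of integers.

sorted suffixes:
  #0 SA[0]=34  'abde'
  #1 SA[1]=9  'adehdfhafedhchbddefbhddaeabde'
  #2 SA[2]=32  'aeabde'
  #3 SA[3]=16  'afedhchbddefbhddaeabde'
  #4 SA[4]=23  'bddefbhddaeabde'
  #5 SA[5]=35  'bde'
  #6 SA[6]=1  'behhcdccadehdfhafedhchbddefbhddaeabde'
  #7 SA[7]=28  'bhddaeabde'
  #8 SA[8]=8  'cadehdfhafedhchbddefbhddaeabde'
  #9 SA[9]=7  'ccadehdfhafedhchbddefbhddaeabde'
  #10 SA[10]=5  'cdccadehdfhafedhchbddefbhddaeabde'
  #11 SA[11]=21  'chbddefbhddaeabde'
  #12 SA[12]=31  'daeabde'
  #13 SA[13]=6  'dccadehdfhafedhchbddefbhddaeabde'
  #14 SA[14]=30  'ddaeabde'
  #15 SA[15]=24  'ddefbhddaeabde'
  #16 SA[16]=36  'de'
  #17 SA[17]=25  'defbhddaeabde'
  #18 SA[18]=10  'dehdfhafedhchbddefbhddaeabde'
  #19 SA[19]=13  'dfhafedhchbddefbhddaeabde'
  #20 SA[20]=19  'dhchbddefbhddaeabde'
  #21 SA[21]=37  'e'
  #22 SA[22]=33  'eabde'
  #23 SA[23]=18  'edhchbddefbhddaeabde'
  #24 SA[24]=26  'efbhddaeabde'
  #25 SA[25]=11  'ehdfhafedhchbddefbhddaeabde'
  #26 SA[26]=2  'ehhcdccadehdfhafedhchbddefbhddaeabde'
  #27 SA[27]=27  'fbhddaeabde'
  #28 SA[28]=17  'fedhchbddefbhddaeabde'
  #29 SA[29]=14  'fhafedhchbddefbhddaeabde'
  #30 SA[30]=0  'gbehhcdccadehdfhafedhchbddefbhddaeabde'
  #31 SA[31]=15  'hafedhchbddefbhddaeabde'
  #32 SA[32]=22  'hbddefbhddaeabde'
  #33 SA[33]=4  'hcdccadehdfhafedhchbddefbhddaeabde'
  #34 SA[34]=20  'hchbddefbhddaeabde'
  #35 SA[35]=29  'hddaeabde'
  #36 SA[36]=12  'hdfhafedhchbddefbhddaeabde'
  #37 SA[37]=3  'hhcdccadehdfhafedhchbddefbhddaeabde'

[34, 9, 32, 16, 23, 35, 1, 28, 8, 7, 5, 21, 31, 6, 30, 24, 36, 25, 10, 13, 19, 37, 33, 18, 26, 11, 2, 27, 17, 14, 0, 15, 22, 4, 20, 29, 12, 3]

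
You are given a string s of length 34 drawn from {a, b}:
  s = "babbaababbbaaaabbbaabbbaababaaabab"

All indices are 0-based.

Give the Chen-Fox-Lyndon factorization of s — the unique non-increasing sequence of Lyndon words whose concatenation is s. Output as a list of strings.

emit factor 1: 'b' (i=0, period=1)
emit factor 2: 'abb' (i=1, period=3)
emit factor 3: 'aababbb' (i=4, period=7)
emit factor 4: 'aaaabbbaabbbaababaaabab' (i=11, period=23)

["b", "abb", "aababbb", "aaaabbbaabbbaababaaabab"]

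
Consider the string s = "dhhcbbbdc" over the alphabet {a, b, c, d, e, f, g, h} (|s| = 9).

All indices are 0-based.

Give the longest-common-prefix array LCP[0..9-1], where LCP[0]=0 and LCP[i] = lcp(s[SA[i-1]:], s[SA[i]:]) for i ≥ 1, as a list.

[0, 2, 1, 0, 1, 0, 1, 0, 1]

sorted suffixes:
  #0 SA[0]=4  'bbbdc'
  #1 SA[1]=5  'bbdc'
  #2 SA[2]=6  'bdc'
  #3 SA[3]=8  'c'
  #4 SA[4]=3  'cbbbdc'
  #5 SA[5]=7  'dc'
  #6 SA[6]=0  'dhhcbbbdc'
  #7 SA[7]=2  'hcbbbdc'
  #8 SA[8]=1  'hhcbbbdc'

SA = [4, 5, 6, 8, 3, 7, 0, 2, 1]
[i] adj suffixes → lcp
  [1] 4/5 → 2 ('bb')
  [2] 5/6 → 1 ('b')
  [3] 6/8 → 0 ('')
  [4] 8/3 → 1 ('c')
  [5] 3/7 → 0 ('')
  [6] 7/0 → 1 ('d')
  [7] 0/2 → 0 ('')
  [8] 2/1 → 1 ('h')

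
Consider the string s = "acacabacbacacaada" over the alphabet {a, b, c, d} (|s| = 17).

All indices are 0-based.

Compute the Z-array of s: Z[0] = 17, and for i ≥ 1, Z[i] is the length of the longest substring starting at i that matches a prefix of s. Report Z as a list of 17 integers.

[17, 0, 3, 0, 1, 0, 2, 0, 0, 5, 0, 3, 0, 1, 1, 0, 1]

Z[0]=17
i=1: i≥r, start 0; Z[1]=0
i=2: i≥r, start 0; Z[2]=3 scan→box=[2,5)
i=3: min(r-i=2, Z[1]=0)=0; Z[3]=0
i=4: min(r-i=1, Z[2]=3)=1; Z[4]=1
i=5: i≥r, start 0; Z[5]=0
i=6: i≥r, start 0; Z[6]=2 scan→box=[6,8)
i=7: min(r-i=1, Z[1]=0)=0; Z[7]=0
i=8: i≥r, start 0; Z[8]=0
i=9: i≥r, start 0; Z[9]=5 scan→box=[9,14)
i=10: min(r-i=4, Z[1]=0)=0; Z[10]=0
i=11: min(r-i=3, Z[2]=3)=3; Z[11]=3
i=12: min(r-i=2, Z[3]=0)=0; Z[12]=0
i=13: min(r-i=1, Z[4]=1)=1; Z[13]=1
i=14: i≥r, start 0; Z[14]=1 scan→box=[14,15)
i=15: i≥r, start 0; Z[15]=0
i=16: i≥r, start 0; Z[16]=1 scan→box=[16,17)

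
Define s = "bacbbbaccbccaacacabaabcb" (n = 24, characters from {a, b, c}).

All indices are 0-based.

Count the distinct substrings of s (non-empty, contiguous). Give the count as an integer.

263

rank | idx | suffix
   0 |  19 | aabcb
   1 |  12 | aacacabaabcb
   2 |  17 | abaabcb
   3 |  20 | abcb
   4 |  15 | acabaabcb
   5 |  13 | acacabaabcb
   6 |   1 | acbbbaccbccaacacabaabcb
   7 |   6 | accbccaacacabaabcb
   8 |  23 | b
   9 |  18 | baabcb
  10 |   0 | bacbbbaccbccaacacabaabcb
  11 |   5 | baccbccaacacabaabcb
  12 |   4 | bbaccbccaacacabaabcb
  13 |   3 | bbbaccbccaacacabaabcb
  14 |  21 | bcb
  15 |   9 | bccaacacabaabcb
  16 |  11 | caacacabaabcb
  17 |  16 | cabaabcb
  18 |  14 | cacabaabcb
  19 |  22 | cb
  20 |   2 | cbbbaccbccaacacabaabcb
  21 |   8 | cbccaacacabaabcb
  22 |  10 | ccaacacabaabcb
  23 |   7 | ccbccaacacabaabcb

SA = [19, 12, 17, 20, 15, 13, 1, 6, 23, 18, 0, 5, 4, 3, 21, 9, 11, 16, 14, 22, 2, 8, 10, 7]
rank  pair      lcp
   1  s[19:],s[12:]  2  'aa'
   2  s[12:],s[17:]  1  'a'
   3  s[17:],s[20:]  2  'ab'
   4  s[20:],s[15:]  1  'a'
   5  s[15:],s[13:]  3  'aca'
   6  s[13:],s[1:]  2  'ac'
   7  s[1:],s[6:]  2  'ac'
   8  s[6:],s[23:]  0  ''
   9  s[23:],s[18:]  1  'b'
  10  s[18:],s[0:]  2  'ba'
  11  s[0:],s[5:]  3  'bac'
  12  s[5:],s[4:]  1  'b'
  13  s[4:],s[3:]  2  'bb'
  14  s[3:],s[21:]  1  'b'
  15  s[21:],s[9:]  2  'bc'
  16  s[9:],s[11:]  0  ''
  17  s[11:],s[16:]  2  'ca'
  18  s[16:],s[14:]  2  'ca'
  19  s[14:],s[22:]  1  'c'
  20  s[22:],s[2:]  2  'cb'
  21  s[2:],s[8:]  2  'cb'
  22  s[8:],s[10:]  1  'c'
  23  s[10:],s[7:]  2  'cc'

n(n+1)/2 = 24·25/2 = 300
Σ LCP = 0 + 2 + 1 + 2 + 1 + 3 + 2 + 2 + 0 + 1 + 2 + 3 + 1 + 2 + 1 + 2 + 0 + 2 + 2 + 1 + 2 + 2 + 1 + 2 = 37
distinct = 300 − 37 = 263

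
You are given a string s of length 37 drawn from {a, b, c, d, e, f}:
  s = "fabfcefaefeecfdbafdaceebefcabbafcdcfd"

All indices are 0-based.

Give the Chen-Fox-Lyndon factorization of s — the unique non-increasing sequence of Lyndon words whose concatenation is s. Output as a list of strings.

emit factor 1: 'f' (i=0, period=1)
emit factor 2: 'abfcefaefeecfdbafdaceebefc' (i=1, period=26)
emit factor 3: 'abbafcdcfd' (i=27, period=10)

["f", "abfcefaefeecfdbafdaceebefc", "abbafcdcfd"]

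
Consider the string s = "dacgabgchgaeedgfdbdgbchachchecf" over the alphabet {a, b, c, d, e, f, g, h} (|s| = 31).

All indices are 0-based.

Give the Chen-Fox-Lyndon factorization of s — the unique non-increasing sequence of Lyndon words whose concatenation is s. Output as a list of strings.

emit factor 1: 'd' (i=0, period=1)
emit factor 2: 'acg' (i=1, period=3)
emit factor 3: 'abgchgaeedgfdbdgbchachchecf' (i=4, period=27)

["d", "acg", "abgchgaeedgfdbdgbchachchecf"]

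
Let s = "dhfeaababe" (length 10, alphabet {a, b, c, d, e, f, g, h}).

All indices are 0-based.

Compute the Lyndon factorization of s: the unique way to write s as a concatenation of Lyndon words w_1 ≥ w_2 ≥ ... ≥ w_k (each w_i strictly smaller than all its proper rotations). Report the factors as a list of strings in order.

emit factor 1: 'dhfe' (i=0, period=4)
emit factor 2: 'aababe' (i=4, period=6)

["dhfe", "aababe"]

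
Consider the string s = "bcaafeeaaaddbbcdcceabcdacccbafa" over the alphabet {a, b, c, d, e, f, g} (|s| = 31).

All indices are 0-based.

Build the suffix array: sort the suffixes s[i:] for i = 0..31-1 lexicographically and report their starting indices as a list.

[30, 7, 8, 2, 19, 23, 9, 28, 3, 27, 12, 0, 20, 13, 1, 26, 25, 24, 16, 21, 14, 17, 22, 11, 15, 10, 6, 18, 5, 29, 4]

rank | idx | suffix
   0 |  30 | a
   1 |   7 | aaaddbbcdcceabcdacccbafa
   2 |   8 | aaddbbcdcceabcdacccbafa
   3 |   2 | aafeeaaaddbbcdcceabcdacccbafa
   4 |  19 | abcdacccbafa
   5 |  23 | acccbafa
   6 |   9 | addbbcdcceabcdacccbafa
   7 |  28 | afa
   8 |   3 | afeeaaaddbbcdcceabcdacccbafa
   9 |  27 | bafa
  10 |  12 | bbcdcceabcdacccbafa
  11 |   0 | bcaafeeaaaddbbcdcceabcdacccbafa
  12 |  20 | bcdacccbafa
  13 |  13 | bcdcceabcdacccbafa
  14 |   1 | caafeeaaaddbbcdcceabcdacccbafa
  15 |  26 | cbafa
  16 |  25 | ccbafa
  17 |  24 | cccbafa
  18 |  16 | cceabcdacccbafa
  19 |  21 | cdacccbafa
  20 |  14 | cdcceabcdacccbafa
  21 |  17 | ceabcdacccbafa
  22 |  22 | dacccbafa
  23 |  11 | dbbcdcceabcdacccbafa
  24 |  15 | dcceabcdacccbafa
  25 |  10 | ddbbcdcceabcdacccbafa
  26 |   6 | eaaaddbbcdcceabcdacccbafa
  27 |  18 | eabcdacccbafa
  28 |   5 | eeaaaddbbcdcceabcdacccbafa
  29 |  29 | fa
  30 |   4 | feeaaaddbbcdcceabcdacccbafa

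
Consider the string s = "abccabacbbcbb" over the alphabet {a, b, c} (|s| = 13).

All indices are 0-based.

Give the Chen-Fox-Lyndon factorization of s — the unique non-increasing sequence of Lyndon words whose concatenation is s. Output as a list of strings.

["abcc", "abacbbcbb"]

emit factor 1: 'abcc' (i=0, period=4)
emit factor 2: 'abacbbcbb' (i=4, period=9)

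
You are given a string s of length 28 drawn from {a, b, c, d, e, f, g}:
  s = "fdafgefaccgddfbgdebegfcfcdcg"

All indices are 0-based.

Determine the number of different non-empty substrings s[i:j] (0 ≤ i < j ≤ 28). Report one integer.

sorted suffixes:
  #0 SA[0]=7  'accgddfbgdebegfcfcdcg'
  #1 SA[1]=2  'afgefaccgddfbgdebegfcfcdcg'
  #2 SA[2]=18  'begfcfcdcg'
  #3 SA[3]=14  'bgdebegfcfcdcg'
  #4 SA[4]=8  'ccgddfbgdebegfcfcdcg'
  #5 SA[5]=24  'cdcg'
  #6 SA[6]=22  'cfcdcg'
  #7 SA[7]=26  'cg'
  #8 SA[8]=9  'cgddfbgdebegfcfcdcg'
  #9 SA[9]=1  'dafgefaccgddfbgdebegfcfcdcg'
  #10 SA[10]=25  'dcg'
  #11 SA[11]=11  'ddfbgdebegfcfcdcg'
  #12 SA[12]=16  'debegfcfcdcg'
  #13 SA[13]=12  'dfbgdebegfcfcdcg'
  #14 SA[14]=17  'ebegfcfcdcg'
  #15 SA[15]=5  'efaccgddfbgdebegfcfcdcg'
  #16 SA[16]=19  'egfcfcdcg'
  #17 SA[17]=6  'faccgddfbgdebegfcfcdcg'
  #18 SA[18]=13  'fbgdebegfcfcdcg'
  #19 SA[19]=23  'fcdcg'
  #20 SA[20]=21  'fcfcdcg'
  #21 SA[21]=0  'fdafgefaccgddfbgdebegfcfcdcg'
  #22 SA[22]=3  'fgefaccgddfbgdebegfcfcdcg'
  #23 SA[23]=27  'g'
  #24 SA[24]=10  'gddfbgdebegfcfcdcg'
  #25 SA[25]=15  'gdebegfcfcdcg'
  #26 SA[26]=4  'gefaccgddfbgdebegfcfcdcg'
  #27 SA[27]=20  'gfcfcdcg'

SA = [7, 2, 18, 14, 8, 24, 22, 26, 9, 1, 25, 11, 16, 12, 17, 5, 19, 6, 13, 23, 21, 0, 3, 27, 10, 15, 4, 20]
[i] adj suffixes → lcp
  [1] 7/2 → 1 ('a')
  [2] 2/18 → 0 ('')
  [3] 18/14 → 1 ('b')
  [4] 14/8 → 0 ('')
  [5] 8/24 → 1 ('c')
  [6] 24/22 → 1 ('c')
  [7] 22/26 → 1 ('c')
  [8] 26/9 → 2 ('cg')
  [9] 9/1 → 0 ('')
  [10] 1/25 → 1 ('d')
  [11] 25/11 → 1 ('d')
  [12] 11/16 → 1 ('d')
  [13] 16/12 → 1 ('d')
  [14] 12/17 → 0 ('')
  [15] 17/5 → 1 ('e')
  [16] 5/19 → 1 ('e')
  [17] 19/6 → 0 ('')
  [18] 6/13 → 1 ('f')
  [19] 13/23 → 1 ('f')
  [20] 23/21 → 2 ('fc')
  [21] 21/0 → 1 ('f')
  [22] 0/3 → 1 ('f')
  [23] 3/27 → 0 ('')
  [24] 27/10 → 1 ('g')
  [25] 10/15 → 2 ('gd')
  [26] 15/4 → 1 ('g')
  [27] 4/20 → 1 ('g')

n(n+1)/2 = 28·29/2 = 406
Σ LCP = 0 + 1 + 0 + 1 + 0 + 1 + 1 + 1 + 2 + 0 + 1 + 1 + 1 + 1 + 0 + 1 + 1 + 0 + 1 + 1 + 2 + 1 + 1 + 0 + 1 + 2 + 1 + 1 = 24
distinct = 406 − 24 = 382

382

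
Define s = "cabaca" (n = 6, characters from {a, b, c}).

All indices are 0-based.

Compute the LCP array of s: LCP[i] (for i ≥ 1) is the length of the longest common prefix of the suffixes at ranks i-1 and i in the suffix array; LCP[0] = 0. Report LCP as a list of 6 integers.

[0, 1, 1, 0, 0, 2]

rank→(start, suffix):
  0 → (5, 'a')
  1 → (1, 'abaca')
  2 → (3, 'aca')
  3 → (2, 'baca')
  4 → (4, 'ca')
  5 → (0, 'cabaca')

SA = [5, 1, 3, 2, 4, 0]
rank  pair      lcp
   1  s[5:],s[1:]  1  'a'
   2  s[1:],s[3:]  1  'a'
   3  s[3:],s[2:]  0  ''
   4  s[2:],s[4:]  0  ''
   5  s[4:],s[0:]  2  'ca'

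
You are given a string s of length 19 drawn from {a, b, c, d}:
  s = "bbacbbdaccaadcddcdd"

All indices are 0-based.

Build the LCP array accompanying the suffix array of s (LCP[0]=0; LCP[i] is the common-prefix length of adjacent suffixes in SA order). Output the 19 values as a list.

[0, 1, 2, 1, 0, 1, 2, 1, 0, 1, 1, 1, 3, 0, 1, 1, 4, 1, 2]

rank→(start, suffix):
  0 → (10, 'aadcddcdd')
  1 → (2, 'acbbdaccaadcddcdd')
  2 → (7, 'accaadcddcdd')
  3 → (11, 'adcddcdd')
  4 → (1, 'bacbbdaccaadcddcdd')
  5 → (0, 'bbacbbdaccaadcddcdd')
  6 → (4, 'bbdaccaadcddcdd')
  7 → (5, 'bdaccaadcddcdd')
  8 → (9, 'caadcddcdd')
  9 → (3, 'cbbdaccaadcddcdd')
  10 → (8, 'ccaadcddcdd')
  11 → (16, 'cdd')
  12 → (13, 'cddcdd')
  13 → (18, 'd')
  14 → (6, 'daccaadcddcdd')
  15 → (15, 'dcdd')
  16 → (12, 'dcddcdd')
  17 → (17, 'dd')
  18 → (14, 'ddcdd')

SA = [10, 2, 7, 11, 1, 0, 4, 5, 9, 3, 8, 16, 13, 18, 6, 15, 12, 17, 14]
rank  pair      lcp
   1  s[10:],s[2:]  1  'a'
   2  s[2:],s[7:]  2  'ac'
   3  s[7:],s[11:]  1  'a'
   4  s[11:],s[1:]  0  ''
   5  s[1:],s[0:]  1  'b'
   6  s[0:],s[4:]  2  'bb'
   7  s[4:],s[5:]  1  'b'
   8  s[5:],s[9:]  0  ''
   9  s[9:],s[3:]  1  'c'
  10  s[3:],s[8:]  1  'c'
  11  s[8:],s[16:]  1  'c'
  12  s[16:],s[13:]  3  'cdd'
  13  s[13:],s[18:]  0  ''
  14  s[18:],s[6:]  1  'd'
  15  s[6:],s[15:]  1  'd'
  16  s[15:],s[12:]  4  'dcdd'
  17  s[12:],s[17:]  1  'd'
  18  s[17:],s[14:]  2  'dd'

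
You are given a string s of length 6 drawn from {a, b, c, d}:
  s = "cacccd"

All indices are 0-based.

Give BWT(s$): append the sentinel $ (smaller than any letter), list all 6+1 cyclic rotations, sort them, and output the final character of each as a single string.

dc$accc

rank  rotation last
    0  $cacccd  d
    1  acccd$c  c
    2  cacccd$  $
    3  cccd$ca  a
    4  ccd$cac  c
    5  cd$cacc  c
    6  d$caccc  c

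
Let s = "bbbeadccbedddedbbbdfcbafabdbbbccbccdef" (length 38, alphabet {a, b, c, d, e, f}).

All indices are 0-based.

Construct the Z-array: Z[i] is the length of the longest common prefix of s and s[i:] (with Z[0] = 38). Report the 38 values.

Z[0]=38
i=1: i≥r, start 0; Z[1]=2 extend→box=[1,3)
i=2: min(r-i=1, Z[1]=2)=1; Z[2]=1
i=3: i≥r, start 0; Z[3]=0
i=4: i≥r, start 0; Z[4]=0
i=5: i≥r, start 0; Z[5]=0
i=6: i≥r, start 0; Z[6]=0
i=7: i≥r, start 0; Z[7]=0
i=8: i≥r, start 0; Z[8]=1 extend→box=[8,9)
i=9: i≥r, start 0; Z[9]=0
i=10: i≥r, start 0; Z[10]=0
i=11: i≥r, start 0; Z[11]=0
i=12: i≥r, start 0; Z[12]=0
i=13: i≥r, start 0; Z[13]=0
i=14: i≥r, start 0; Z[14]=0
i=15: i≥r, start 0; Z[15]=3 extend→box=[15,18)
i=16: min(r-i=2, Z[1]=2)=2; Z[16]=2
i=17: min(r-i=1, Z[2]=1)=1; Z[17]=1
i=18: i≥r, start 0; Z[18]=0
i=19: i≥r, start 0; Z[19]=0
i=20: i≥r, start 0; Z[20]=0
i=21: i≥r, start 0; Z[21]=1 extend→box=[21,22)
i=22: i≥r, start 0; Z[22]=0
i=23: i≥r, start 0; Z[23]=0
i=24: i≥r, start 0; Z[24]=0
i=25: i≥r, start 0; Z[25]=1 extend→box=[25,26)
i=26: i≥r, start 0; Z[26]=0
i=27: i≥r, start 0; Z[27]=3 extend→box=[27,30)
i=28: min(r-i=2, Z[1]=2)=2; Z[28]=2
i=29: min(r-i=1, Z[2]=1)=1; Z[29]=1
i=30: i≥r, start 0; Z[30]=0
i=31: i≥r, start 0; Z[31]=0
i=32: i≥r, start 0; Z[32]=1 extend→box=[32,33)
i=33: i≥r, start 0; Z[33]=0
i=34: i≥r, start 0; Z[34]=0
i=35: i≥r, start 0; Z[35]=0
i=36: i≥r, start 0; Z[36]=0
i=37: i≥r, start 0; Z[37]=0

[38, 2, 1, 0, 0, 0, 0, 0, 1, 0, 0, 0, 0, 0, 0, 3, 2, 1, 0, 0, 0, 1, 0, 0, 0, 1, 0, 3, 2, 1, 0, 0, 1, 0, 0, 0, 0, 0]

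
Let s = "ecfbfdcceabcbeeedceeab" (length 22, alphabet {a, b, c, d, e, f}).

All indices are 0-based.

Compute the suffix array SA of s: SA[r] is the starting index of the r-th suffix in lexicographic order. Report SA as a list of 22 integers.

rank | idx | suffix
   0 |  20 | ab
   1 |   9 | abcbeeedceeab
   2 |  21 | b
   3 |  10 | bcbeeedceeab
   4 |  12 | beeedceeab
   5 |   3 | bfdcceabcbeeedceeab
   6 |  11 | cbeeedceeab
   7 |   6 | cceabcbeeedceeab
   8 |   7 | ceabcbeeedceeab
   9 |  17 | ceeab
  10 |   1 | cfbfdcceabcbeeedceeab
  11 |   5 | dcceabcbeeedceeab
  12 |  16 | dceeab
  13 |  19 | eab
  14 |   8 | eabcbeeedceeab
  15 |   0 | ecfbfdcceabcbeeedceeab
  16 |  15 | edceeab
  17 |  18 | eeab
  18 |  14 | eedceeab
  19 |  13 | eeedceeab
  20 |   2 | fbfdcceabcbeeedceeab
  21 |   4 | fdcceabcbeeedceeab

[20, 9, 21, 10, 12, 3, 11, 6, 7, 17, 1, 5, 16, 19, 8, 0, 15, 18, 14, 13, 2, 4]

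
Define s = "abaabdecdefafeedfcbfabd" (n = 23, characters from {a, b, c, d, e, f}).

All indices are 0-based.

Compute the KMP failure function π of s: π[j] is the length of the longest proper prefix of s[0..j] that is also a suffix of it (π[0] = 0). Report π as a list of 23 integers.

π[0] = 0
j=1 s[j]='b': π[1]=0 (border '')
j=2 s[j]='a': π[2]=1 (border 'a')
j=3 s[j]='a': k: 1→0; π[3]=1 (border 'a')
j=4 s[j]='b': π[4]=2 (border 'ab')
j=5 s[j]='d': k: 2→0; π[5]=0 (border '')
j=6 s[j]='e': π[6]=0 (border '')
j=7 s[j]='c': π[7]=0 (border '')
j=8 s[j]='d': π[8]=0 (border '')
j=9 s[j]='e': π[9]=0 (border '')
j=10 s[j]='f': π[10]=0 (border '')
j=11 s[j]='a': π[11]=1 (border 'a')
j=12 s[j]='f': k: 1→0; π[12]=0 (border '')
j=13 s[j]='e': π[13]=0 (border '')
j=14 s[j]='e': π[14]=0 (border '')
j=15 s[j]='d': π[15]=0 (border '')
j=16 s[j]='f': π[16]=0 (border '')
j=17 s[j]='c': π[17]=0 (border '')
j=18 s[j]='b': π[18]=0 (border '')
j=19 s[j]='f': π[19]=0 (border '')
j=20 s[j]='a': π[20]=1 (border 'a')
j=21 s[j]='b': π[21]=2 (border 'ab')
j=22 s[j]='d': k: 2→0; π[22]=0 (border '')

[0, 0, 1, 1, 2, 0, 0, 0, 0, 0, 0, 1, 0, 0, 0, 0, 0, 0, 0, 0, 1, 2, 0]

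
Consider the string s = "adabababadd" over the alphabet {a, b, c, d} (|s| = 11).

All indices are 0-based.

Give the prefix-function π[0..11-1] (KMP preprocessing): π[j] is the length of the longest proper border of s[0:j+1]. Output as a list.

π[0] = 0
j=1 s[j]='d': π[1]=0 (border '')
j=2 s[j]='a': π[2]=1 (border 'a')
j=3 s[j]='b': k: 1→0; π[3]=0 (border '')
j=4 s[j]='a': π[4]=1 (border 'a')
j=5 s[j]='b': k: 1→0; π[5]=0 (border '')
j=6 s[j]='a': π[6]=1 (border 'a')
j=7 s[j]='b': k: 1→0; π[7]=0 (border '')
j=8 s[j]='a': π[8]=1 (border 'a')
j=9 s[j]='d': π[9]=2 (border 'ad')
j=10 s[j]='d': k: 2→0; π[10]=0 (border '')

[0, 0, 1, 0, 1, 0, 1, 0, 1, 2, 0]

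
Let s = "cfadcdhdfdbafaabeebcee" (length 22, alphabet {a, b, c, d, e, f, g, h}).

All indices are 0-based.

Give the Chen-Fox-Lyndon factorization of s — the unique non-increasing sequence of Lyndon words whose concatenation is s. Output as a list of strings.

emit factor 1: 'cf' (i=0, period=2)
emit factor 2: 'adcdhdfdbaf' (i=2, period=11)
emit factor 3: 'aabeebcee' (i=13, period=9)

["cf", "adcdhdfdbaf", "aabeebcee"]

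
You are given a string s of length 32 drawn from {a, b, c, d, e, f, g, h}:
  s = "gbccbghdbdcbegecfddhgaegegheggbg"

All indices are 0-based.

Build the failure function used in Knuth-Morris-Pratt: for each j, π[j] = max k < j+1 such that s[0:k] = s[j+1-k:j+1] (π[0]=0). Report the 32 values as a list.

π[0] = 0
j=1 s[j]='b': π[1]=0 (border '')
j=2 s[j]='c': π[2]=0 (border '')
j=3 s[j]='c': π[3]=0 (border '')
j=4 s[j]='b': π[4]=0 (border '')
j=5 s[j]='g': π[5]=1 (border 'g')
j=6 s[j]='h': k: 1→0; π[6]=0 (border '')
j=7 s[j]='d': π[7]=0 (border '')
j=8 s[j]='b': π[8]=0 (border '')
j=9 s[j]='d': π[9]=0 (border '')
j=10 s[j]='c': π[10]=0 (border '')
j=11 s[j]='b': π[11]=0 (border '')
j=12 s[j]='e': π[12]=0 (border '')
j=13 s[j]='g': π[13]=1 (border 'g')
j=14 s[j]='e': k: 1→0; π[14]=0 (border '')
j=15 s[j]='c': π[15]=0 (border '')
j=16 s[j]='f': π[16]=0 (border '')
j=17 s[j]='d': π[17]=0 (border '')
j=18 s[j]='d': π[18]=0 (border '')
j=19 s[j]='h': π[19]=0 (border '')
j=20 s[j]='g': π[20]=1 (border 'g')
j=21 s[j]='a': k: 1→0; π[21]=0 (border '')
j=22 s[j]='e': π[22]=0 (border '')
j=23 s[j]='g': π[23]=1 (border 'g')
j=24 s[j]='e': k: 1→0; π[24]=0 (border '')
j=25 s[j]='g': π[25]=1 (border 'g')
j=26 s[j]='h': k: 1→0; π[26]=0 (border '')
j=27 s[j]='e': π[27]=0 (border '')
j=28 s[j]='g': π[28]=1 (border 'g')
j=29 s[j]='g': k: 1→0; π[29]=1 (border 'g')
j=30 s[j]='b': π[30]=2 (border 'gb')
j=31 s[j]='g': k: 2→0; π[31]=1 (border 'g')

[0, 0, 0, 0, 0, 1, 0, 0, 0, 0, 0, 0, 0, 1, 0, 0, 0, 0, 0, 0, 1, 0, 0, 1, 0, 1, 0, 0, 1, 1, 2, 1]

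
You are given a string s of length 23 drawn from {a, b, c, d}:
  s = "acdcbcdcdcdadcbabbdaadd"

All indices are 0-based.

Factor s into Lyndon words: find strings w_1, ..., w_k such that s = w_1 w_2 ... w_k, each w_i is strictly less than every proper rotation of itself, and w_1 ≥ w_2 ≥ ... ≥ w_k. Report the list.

emit factor 1: 'acdcbcdcdcdadcb' (i=0, period=15)
emit factor 2: 'abbd' (i=15, period=4)
emit factor 3: 'aadd' (i=19, period=4)

["acdcbcdcdcdadcb", "abbd", "aadd"]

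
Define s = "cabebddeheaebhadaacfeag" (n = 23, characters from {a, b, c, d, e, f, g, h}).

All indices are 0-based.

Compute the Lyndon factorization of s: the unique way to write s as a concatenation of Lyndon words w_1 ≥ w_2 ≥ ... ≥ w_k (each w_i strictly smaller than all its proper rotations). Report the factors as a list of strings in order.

["c", "abebddeheaebhad", "aacfeag"]

emit factor 1: 'c' (i=0, period=1)
emit factor 2: 'abebddeheaebhad' (i=1, period=15)
emit factor 3: 'aacfeag' (i=16, period=7)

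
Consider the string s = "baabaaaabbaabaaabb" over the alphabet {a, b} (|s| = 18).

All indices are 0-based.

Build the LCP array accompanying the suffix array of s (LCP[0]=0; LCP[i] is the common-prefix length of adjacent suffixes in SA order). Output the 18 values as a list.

rank→(start, suffix):
  0 → (4, 'aaaabbaabaaabb')
  1 → (13, 'aaabb')
  2 → (5, 'aaabbaabaaabb')
  3 → (1, 'aabaaaabbaabaaabb')
  4 → (10, 'aabaaabb')
  5 → (14, 'aabb')
  6 → (6, 'aabbaabaaabb')
  7 → (2, 'abaaaabbaabaaabb')
  8 → (11, 'abaaabb')
  9 → (15, 'abb')
  10 → (7, 'abbaabaaabb')
  11 → (17, 'b')
  12 → (3, 'baaaabbaabaaabb')
  13 → (12, 'baaabb')
  14 → (0, 'baabaaaabbaabaaabb')
  15 → (9, 'baabaaabb')
  16 → (16, 'bb')
  17 → (8, 'bbaabaaabb')

SA = [4, 13, 5, 1, 10, 14, 6, 2, 11, 15, 7, 17, 3, 12, 0, 9, 16, 8]
i: (SA[i-1],SA[i]) lcp shared
  1: (4,13) 3 'aaa'
  2: (13,5) 5 'aaabb'
  3: (5,1) 2 'aa'
  4: (1,10) 6 'aabaaa'
  5: (10,14) 3 'aab'
  6: (14,6) 4 'aabb'
  7: (6,2) 1 'a'
  8: (2,11) 5 'abaaa'
  9: (11,15) 2 'ab'
  10: (15,7) 3 'abb'
  11: (7,17) 0 ''
  12: (17,3) 1 'b'
  13: (3,12) 4 'baaa'
  14: (12,0) 3 'baa'
  15: (0,9) 7 'baabaaa'
  16: (9,16) 1 'b'
  17: (16,8) 2 'bb'

[0, 3, 5, 2, 6, 3, 4, 1, 5, 2, 3, 0, 1, 4, 3, 7, 1, 2]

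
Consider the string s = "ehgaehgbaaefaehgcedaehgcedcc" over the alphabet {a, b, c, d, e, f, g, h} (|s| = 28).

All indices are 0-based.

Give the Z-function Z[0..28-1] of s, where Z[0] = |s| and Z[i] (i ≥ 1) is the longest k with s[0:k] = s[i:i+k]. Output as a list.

Z[0]=28
i=1: fresh scan; Z[1]=0
i=2: fresh scan; Z[2]=0
i=3: fresh scan; Z[3]=0
i=4: fresh scan; Z[4]=3 grow→box=[4,7)
i=5: min(r-i=2, Z[1]=0)=0; Z[5]=0
i=6: min(r-i=1, Z[2]=0)=0; Z[6]=0
i=7: fresh scan; Z[7]=0
i=8: fresh scan; Z[8]=0
i=9: fresh scan; Z[9]=0
i=10: fresh scan; Z[10]=1 grow→box=[10,11)
i=11: fresh scan; Z[11]=0
i=12: fresh scan; Z[12]=0
i=13: fresh scan; Z[13]=3 grow→box=[13,16)
i=14: min(r-i=2, Z[1]=0)=0; Z[14]=0
i=15: min(r-i=1, Z[2]=0)=0; Z[15]=0
i=16: fresh scan; Z[16]=0
i=17: fresh scan; Z[17]=1 grow→box=[17,18)
i=18: fresh scan; Z[18]=0
i=19: fresh scan; Z[19]=0
i=20: fresh scan; Z[20]=3 grow→box=[20,23)
i=21: min(r-i=2, Z[1]=0)=0; Z[21]=0
i=22: min(r-i=1, Z[2]=0)=0; Z[22]=0
i=23: fresh scan; Z[23]=0
i=24: fresh scan; Z[24]=1 grow→box=[24,25)
i=25: fresh scan; Z[25]=0
i=26: fresh scan; Z[26]=0
i=27: fresh scan; Z[27]=0

[28, 0, 0, 0, 3, 0, 0, 0, 0, 0, 1, 0, 0, 3, 0, 0, 0, 1, 0, 0, 3, 0, 0, 0, 1, 0, 0, 0]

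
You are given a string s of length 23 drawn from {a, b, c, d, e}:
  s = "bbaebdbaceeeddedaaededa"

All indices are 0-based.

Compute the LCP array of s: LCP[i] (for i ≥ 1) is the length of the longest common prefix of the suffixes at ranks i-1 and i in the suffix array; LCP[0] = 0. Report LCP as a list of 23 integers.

[0, 1, 1, 1, 2, 0, 2, 1, 1, 0, 0, 2, 1, 1, 1, 4, 0, 1, 3, 2, 2, 1, 2]

rank | idx | suffix
   0 |  22 | a
   1 |  16 | aaededa
   2 |   7 | aceeeddedaaededa
   3 |   2 | aebdbaceeeddedaaededa
   4 |  17 | aededa
   5 |   6 | baceeeddedaaededa
   6 |   1 | baebdbaceeeddedaaededa
   7 |   0 | bbaebdbaceeeddedaaededa
   8 |   4 | bdbaceeeddedaaededa
   9 |   8 | ceeeddedaaededa
  10 |  21 | da
  11 |  15 | daaededa
  12 |   5 | dbaceeeddedaaededa
  13 |  12 | ddedaaededa
  14 |  19 | deda
  15 |  13 | dedaaededa
  16 |   3 | ebdbaceeeddedaaededa
  17 |  20 | eda
  18 |  14 | edaaededa
  19 |  11 | eddedaaededa
  20 |  18 | ededa
  21 |  10 | eeddedaaededa
  22 |   9 | eeeddedaaededa

SA = [22, 16, 7, 2, 17, 6, 1, 0, 4, 8, 21, 15, 5, 12, 19, 13, 3, 20, 14, 11, 18, 10, 9]
[i] adj suffixes → lcp
  [1] 22/16 → 1 ('a')
  [2] 16/7 → 1 ('a')
  [3] 7/2 → 1 ('a')
  [4] 2/17 → 2 ('ae')
  [5] 17/6 → 0 ('')
  [6] 6/1 → 2 ('ba')
  [7] 1/0 → 1 ('b')
  [8] 0/4 → 1 ('b')
  [9] 4/8 → 0 ('')
  [10] 8/21 → 0 ('')
  [11] 21/15 → 2 ('da')
  [12] 15/5 → 1 ('d')
  [13] 5/12 → 1 ('d')
  [14] 12/19 → 1 ('d')
  [15] 19/13 → 4 ('deda')
  [16] 13/3 → 0 ('')
  [17] 3/20 → 1 ('e')
  [18] 20/14 → 3 ('eda')
  [19] 14/11 → 2 ('ed')
  [20] 11/18 → 2 ('ed')
  [21] 18/10 → 1 ('e')
  [22] 10/9 → 2 ('ee')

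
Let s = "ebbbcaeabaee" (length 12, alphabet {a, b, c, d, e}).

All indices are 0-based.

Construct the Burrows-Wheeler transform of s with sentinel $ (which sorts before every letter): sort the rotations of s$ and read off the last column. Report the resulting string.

eecbaebbbea$a

rank  rotation       last
    0  $ebbbcaeabaee  e
    1  abaee$ebbbcae  e
    2  aeabaee$ebbbc  c
    3  aee$ebbbcaeab  b
    4  baee$ebbbcaea  a
    5  bbbcaeabaee$e  e
    6  bbcaeabaee$eb  b
    7  bcaeabaee$ebb  b
    8  caeabaee$ebbb  b
    9  e$ebbbcaeabae  e
   10  eabaee$ebbbca  a
   11  ebbbcaeabaee$  $
   12  ee$ebbbcaeaba  a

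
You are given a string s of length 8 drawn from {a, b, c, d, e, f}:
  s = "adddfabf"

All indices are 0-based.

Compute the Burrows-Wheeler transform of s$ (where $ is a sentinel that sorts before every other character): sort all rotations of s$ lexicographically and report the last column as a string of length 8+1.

ff$aaddbd

rank  rotation   last
    0  $adddfabf  f
    1  abf$adddf  f
    2  adddfabf$  $
    3  bf$adddfa  a
    4  dddfabf$a  a
    5  ddfabf$ad  d
    6  dfabf$add  d
    7  f$adddfab  b
    8  fabf$addd  d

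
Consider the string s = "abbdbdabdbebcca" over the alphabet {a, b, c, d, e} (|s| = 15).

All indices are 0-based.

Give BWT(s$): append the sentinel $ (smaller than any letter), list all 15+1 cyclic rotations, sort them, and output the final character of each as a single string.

rank  rotation          last
    0  $abbdbdabdbebcca  a
    1  a$abbdbdabdbebcc  c
    2  abbdbdabdbebcca$  $
    3  abdbebcca$abbdbd  d
    4  bbdbdabdbebcca$a  a
    5  bcca$abbdbdabdbe  e
    6  bdabdbebcca$abbd  d
    7  bdbdabdbebcca$ab  b
    8  bdbebcca$abbdbda  a
    9  bebcca$abbdbdabd  d
   10  ca$abbdbdabdbebc  c
   11  cca$abbdbdabdbeb  b
   12  dabdbebcca$abbdb  b
   13  dbdabdbebcca$abb  b
   14  dbebcca$abbdbdab  b
   15  ebcca$abbdbdabdb  b

ac$daedbadcbbbbb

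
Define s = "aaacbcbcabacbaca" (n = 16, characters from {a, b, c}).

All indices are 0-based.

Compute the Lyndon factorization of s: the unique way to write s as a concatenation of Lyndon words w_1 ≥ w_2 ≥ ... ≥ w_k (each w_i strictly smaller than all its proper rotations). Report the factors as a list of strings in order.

["aaacbcbcabacbac", "a"]

emit factor 1: 'aaacbcbcabacbac' (i=0, period=15)
emit factor 2: 'a' (i=15, period=1)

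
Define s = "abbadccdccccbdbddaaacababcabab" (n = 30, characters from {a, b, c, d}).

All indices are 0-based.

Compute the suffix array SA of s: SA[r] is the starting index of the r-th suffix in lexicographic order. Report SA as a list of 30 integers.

sorted suffixes:
  #0 SA[0]=17  'aaacababcabab'
  #1 SA[1]=18  'aacababcabab'
  #2 SA[2]=28  'ab'
  #3 SA[3]=26  'abab'
  #4 SA[4]=21  'ababcabab'
  #5 SA[5]=0  'abbadccdccccbdbddaaacababcabab'
  #6 SA[6]=23  'abcabab'
  #7 SA[7]=19  'acababcabab'
  #8 SA[8]=3  'adccdccccbdbddaaacababcabab'
  #9 SA[9]=29  'b'
  #10 SA[10]=27  'bab'
  #11 SA[11]=22  'babcabab'
  #12 SA[12]=2  'badccdccccbdbddaaacababcabab'
  #13 SA[13]=1  'bbadccdccccbdbddaaacababcabab'
  #14 SA[14]=24  'bcabab'
  #15 SA[15]=12  'bdbddaaacababcabab'
  #16 SA[16]=14  'bddaaacababcabab'
  #17 SA[17]=25  'cabab'
  #18 SA[18]=20  'cababcabab'
  #19 SA[19]=11  'cbdbddaaacababcabab'
  #20 SA[20]=10  'ccbdbddaaacababcabab'
  #21 SA[21]=9  'cccbdbddaaacababcabab'
  #22 SA[22]=8  'ccccbdbddaaacababcabab'
  #23 SA[23]=5  'ccdccccbdbddaaacababcabab'
  #24 SA[24]=6  'cdccccbdbddaaacababcabab'
  #25 SA[25]=16  'daaacababcabab'
  #26 SA[26]=13  'dbddaaacababcabab'
  #27 SA[27]=7  'dccccbdbddaaacababcabab'
  #28 SA[28]=4  'dccdccccbdbddaaacababcabab'
  #29 SA[29]=15  'ddaaacababcabab'

[17, 18, 28, 26, 21, 0, 23, 19, 3, 29, 27, 22, 2, 1, 24, 12, 14, 25, 20, 11, 10, 9, 8, 5, 6, 16, 13, 7, 4, 15]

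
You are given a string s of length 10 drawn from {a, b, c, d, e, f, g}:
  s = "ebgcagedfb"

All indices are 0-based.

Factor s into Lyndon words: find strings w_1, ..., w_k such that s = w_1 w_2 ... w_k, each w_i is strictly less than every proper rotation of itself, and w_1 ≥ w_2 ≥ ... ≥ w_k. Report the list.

emit factor 1: 'e' (i=0, period=1)
emit factor 2: 'bgc' (i=1, period=3)
emit factor 3: 'agedfb' (i=4, period=6)

["e", "bgc", "agedfb"]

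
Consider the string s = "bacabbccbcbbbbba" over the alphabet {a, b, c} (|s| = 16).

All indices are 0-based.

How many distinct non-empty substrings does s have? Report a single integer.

rank→(start, suffix):
  0 → (15, 'a')
  1 → (3, 'abbccbcbbbbba')
  2 → (1, 'acabbccbcbbbbba')
  3 → (14, 'ba')
  4 → (0, 'bacabbccbcbbbbba')
  5 → (13, 'bba')
  6 → (12, 'bbba')
  7 → (11, 'bbbba')
  8 → (10, 'bbbbba')
  9 → (4, 'bbccbcbbbbba')
  10 → (8, 'bcbbbbba')
  11 → (5, 'bccbcbbbbba')
  12 → (2, 'cabbccbcbbbbba')
  13 → (9, 'cbbbbba')
  14 → (7, 'cbcbbbbba')
  15 → (6, 'ccbcbbbbba')

SA = [15, 3, 1, 14, 0, 13, 12, 11, 10, 4, 8, 5, 2, 9, 7, 6]
i: (SA[i-1],SA[i]) lcp shared
  1: (15,3) 1 'a'
  2: (3,1) 1 'a'
  3: (1,14) 0 ''
  4: (14,0) 2 'ba'
  5: (0,13) 1 'b'
  6: (13,12) 2 'bb'
  7: (12,11) 3 'bbb'
  8: (11,10) 4 'bbbb'
  9: (10,4) 2 'bb'
  10: (4,8) 1 'b'
  11: (8,5) 2 'bc'
  12: (5,2) 0 ''
  13: (2,9) 1 'c'
  14: (9,7) 2 'cb'
  15: (7,6) 1 'c'

n(n+1)/2 = 16·17/2 = 136
Σ LCP = 0 + 1 + 1 + 0 + 2 + 1 + 2 + 3 + 4 + 2 + 1 + 2 + 0 + 1 + 2 + 1 = 23
distinct = 136 − 23 = 113

113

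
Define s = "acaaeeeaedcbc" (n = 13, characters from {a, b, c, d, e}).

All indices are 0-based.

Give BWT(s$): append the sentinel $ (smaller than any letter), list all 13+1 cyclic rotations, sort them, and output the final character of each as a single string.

cc$eacbadeeaea

rank  rotation        last
    0  $acaaeeeaedcbc  c
    1  aaeeeaedcbc$ac  c
    2  acaaeeeaedcbc$  $
    3  aedcbc$acaaeee  e
    4  aeeeaedcbc$aca  a
    5  bc$acaaeeeaedc  c
    6  c$acaaeeeaedcb  b
    7  caaeeeaedcbc$a  a
    8  cbc$acaaeeeaed  d
    9  dcbc$acaaeeeae  e
   10  eaedcbc$acaaee  e
   11  edcbc$acaaeeea  a
   12  eeaedcbc$acaae  e
   13  eeeaedcbc$acaa  a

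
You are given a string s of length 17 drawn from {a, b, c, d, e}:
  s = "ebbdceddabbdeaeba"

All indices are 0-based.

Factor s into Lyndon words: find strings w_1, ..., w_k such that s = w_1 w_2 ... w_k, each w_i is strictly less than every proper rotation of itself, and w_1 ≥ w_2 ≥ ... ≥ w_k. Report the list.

emit factor 1: 'e' (i=0, period=1)
emit factor 2: 'bbdcedd' (i=1, period=7)
emit factor 3: 'abbdeaeb' (i=8, period=8)
emit factor 4: 'a' (i=16, period=1)

["e", "bbdcedd", "abbdeaeb", "a"]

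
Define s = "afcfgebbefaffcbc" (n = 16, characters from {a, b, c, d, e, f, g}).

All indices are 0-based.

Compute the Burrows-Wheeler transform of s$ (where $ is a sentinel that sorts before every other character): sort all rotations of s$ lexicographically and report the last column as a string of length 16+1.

rank  rotation           last
    0  $afcfgebbefaffcbc  c
    1  afcfgebbefaffcbc$  $
    2  affcbc$afcfgebbef  f
    3  bbefaffcbc$afcfge  e
    4  bc$afcfgebbefaffc  c
    5  befaffcbc$afcfgeb  b
    6  c$afcfgebbefaffcb  b
    7  cbc$afcfgebbefaff  f
    8  cfgebbefaffcbc$af  f
    9  ebbefaffcbc$afcfg  g
   10  efaffcbc$afcfgebb  b
   11  faffcbc$afcfgebbe  e
   12  fcbc$afcfgebbefaf  f
   13  fcfgebbefaffcbc$a  a
   14  ffcbc$afcfgebbefa  a
   15  fgebbefaffcbc$afc  c
   16  gebbefaffcbc$afcf  f

c$fecbbffgbefaacf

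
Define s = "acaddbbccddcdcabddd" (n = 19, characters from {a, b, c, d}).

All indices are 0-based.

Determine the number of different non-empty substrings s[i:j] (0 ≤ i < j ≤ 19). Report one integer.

rank→(start, suffix):
  0 → (14, 'abddd')
  1 → (0, 'acaddbbccddcdcabddd')
  2 → (2, 'addbbccddcdcabddd')
  3 → (5, 'bbccddcdcabddd')
  4 → (6, 'bccddcdcabddd')
  5 → (15, 'bddd')
  6 → (13, 'cabddd')
  7 → (1, 'caddbbccddcdcabddd')
  8 → (7, 'ccddcdcabddd')
  9 → (11, 'cdcabddd')
  10 → (8, 'cddcdcabddd')
  11 → (18, 'd')
  12 → (4, 'dbbccddcdcabddd')
  13 → (12, 'dcabddd')
  14 → (10, 'dcdcabddd')
  15 → (17, 'dd')
  16 → (3, 'ddbbccddcdcabddd')
  17 → (9, 'ddcdcabddd')
  18 → (16, 'ddd')

SA = [14, 0, 2, 5, 6, 15, 13, 1, 7, 11, 8, 18, 4, 12, 10, 17, 3, 9, 16]
[i] adj suffixes → lcp
  [1] 14/0 → 1 ('a')
  [2] 0/2 → 1 ('a')
  [3] 2/5 → 0 ('')
  [4] 5/6 → 1 ('b')
  [5] 6/15 → 1 ('b')
  [6] 15/13 → 0 ('')
  [7] 13/1 → 2 ('ca')
  [8] 1/7 → 1 ('c')
  [9] 7/11 → 1 ('c')
  [10] 11/8 → 2 ('cd')
  [11] 8/18 → 0 ('')
  [12] 18/4 → 1 ('d')
  [13] 4/12 → 1 ('d')
  [14] 12/10 → 2 ('dc')
  [15] 10/17 → 1 ('d')
  [16] 17/3 → 2 ('dd')
  [17] 3/9 → 2 ('dd')
  [18] 9/16 → 2 ('dd')

n(n+1)/2 = 19·20/2 = 190
Σ LCP = 0 + 1 + 1 + 0 + 1 + 1 + 0 + 2 + 1 + 1 + 2 + 0 + 1 + 1 + 2 + 1 + 2 + 2 + 2 = 21
distinct = 190 − 21 = 169

169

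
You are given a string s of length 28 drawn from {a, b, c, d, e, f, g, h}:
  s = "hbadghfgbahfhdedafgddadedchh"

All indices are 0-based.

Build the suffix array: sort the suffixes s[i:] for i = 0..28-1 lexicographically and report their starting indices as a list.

rank→(start, suffix):
  0 → (21, 'adedchh')
  1 → (2, 'adghfgbahfhdedafgddadedchh')
  2 → (16, 'afgddadedchh')
  3 → (9, 'ahfhdedafgddadedchh')
  4 → (1, 'badghfgbahfhdedafgddadedchh')
  5 → (8, 'bahfhdedafgddadedchh')
  6 → (25, 'chh')
  7 → (20, 'dadedchh')
  8 → (15, 'dafgddadedchh')
  9 → (24, 'dchh')
  10 → (19, 'ddadedchh')
  11 → (13, 'dedafgddadedchh')
  12 → (22, 'dedchh')
  13 → (3, 'dghfgbahfhdedafgddadedchh')
  14 → (14, 'edafgddadedchh')
  15 → (23, 'edchh')
  16 → (6, 'fgbahfhdedafgddadedchh')
  17 → (17, 'fgddadedchh')
  18 → (11, 'fhdedafgddadedchh')
  19 → (7, 'gbahfhdedafgddadedchh')
  20 → (18, 'gddadedchh')
  21 → (4, 'ghfgbahfhdedafgddadedchh')
  22 → (27, 'h')
  23 → (0, 'hbadghfgbahfhdedafgddadedchh')
  24 → (12, 'hdedafgddadedchh')
  25 → (5, 'hfgbahfhdedafgddadedchh')
  26 → (10, 'hfhdedafgddadedchh')
  27 → (26, 'hh')

[21, 2, 16, 9, 1, 8, 25, 20, 15, 24, 19, 13, 22, 3, 14, 23, 6, 17, 11, 7, 18, 4, 27, 0, 12, 5, 10, 26]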